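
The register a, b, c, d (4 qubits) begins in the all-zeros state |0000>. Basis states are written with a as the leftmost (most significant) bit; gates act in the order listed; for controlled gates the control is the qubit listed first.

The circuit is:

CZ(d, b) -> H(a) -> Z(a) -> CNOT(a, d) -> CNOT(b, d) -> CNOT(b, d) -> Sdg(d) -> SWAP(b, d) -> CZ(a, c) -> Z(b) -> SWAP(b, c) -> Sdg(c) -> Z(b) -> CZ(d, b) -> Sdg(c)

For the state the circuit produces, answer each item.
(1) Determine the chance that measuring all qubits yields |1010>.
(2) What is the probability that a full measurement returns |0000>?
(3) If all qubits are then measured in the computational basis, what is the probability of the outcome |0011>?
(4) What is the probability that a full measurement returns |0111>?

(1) A full measurement returns |1010> with probability 1/2. Key observation: steps 5-6 multiply out to the identity, so the circuit reduces to the remaining gates.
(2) Outcome |0000> occurs with probability 1/2.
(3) The probability of measuring |0011> is 0.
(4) Outcome |0111> occurs with probability 0.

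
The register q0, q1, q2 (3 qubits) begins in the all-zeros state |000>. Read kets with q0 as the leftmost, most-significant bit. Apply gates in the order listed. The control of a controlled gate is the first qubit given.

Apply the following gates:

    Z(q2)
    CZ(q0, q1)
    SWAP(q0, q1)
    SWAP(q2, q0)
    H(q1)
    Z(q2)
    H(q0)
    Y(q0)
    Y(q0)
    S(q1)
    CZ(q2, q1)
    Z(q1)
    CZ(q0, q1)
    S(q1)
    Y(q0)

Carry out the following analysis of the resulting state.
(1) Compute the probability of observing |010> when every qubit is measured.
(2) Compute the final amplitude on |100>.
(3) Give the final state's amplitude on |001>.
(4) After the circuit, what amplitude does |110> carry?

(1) The probability of measuring |010> is 1/4.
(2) The amplitude on |100> is I/2.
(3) The final state's coefficient on |001> equals 0.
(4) |110> carries amplitude I/2 in the final state.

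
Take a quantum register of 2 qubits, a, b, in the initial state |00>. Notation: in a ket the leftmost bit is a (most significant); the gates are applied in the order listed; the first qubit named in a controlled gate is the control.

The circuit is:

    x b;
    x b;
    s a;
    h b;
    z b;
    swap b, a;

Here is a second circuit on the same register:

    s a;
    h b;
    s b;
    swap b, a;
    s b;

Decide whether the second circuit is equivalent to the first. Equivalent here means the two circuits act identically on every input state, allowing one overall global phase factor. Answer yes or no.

No: there is an input state on which the two circuits produce genuinely different outputs (not merely differing by a phase).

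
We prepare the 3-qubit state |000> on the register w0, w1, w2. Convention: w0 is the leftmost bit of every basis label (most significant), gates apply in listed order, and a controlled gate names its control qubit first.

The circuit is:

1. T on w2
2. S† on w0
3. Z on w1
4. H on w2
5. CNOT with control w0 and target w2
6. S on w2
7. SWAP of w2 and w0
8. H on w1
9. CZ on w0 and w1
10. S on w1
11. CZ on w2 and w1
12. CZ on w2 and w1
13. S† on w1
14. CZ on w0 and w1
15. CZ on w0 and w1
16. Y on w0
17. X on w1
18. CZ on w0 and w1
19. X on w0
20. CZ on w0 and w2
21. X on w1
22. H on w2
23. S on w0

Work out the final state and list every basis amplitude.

After the circuit, the state carries amplitude -sqrt(2)*I/4 on |000>, -sqrt(2)*I/4 on |001>, sqrt(2)*I/4 on |010>, sqrt(2)*I/4 on |011>, sqrt(2)*I/4 on |100>, sqrt(2)*I/4 on |101>, -sqrt(2)*I/4 on |110>, -sqrt(2)*I/4 on |111>. Key observation: gates 9-14 undo each other exactly, leaving only the rest of the circuit to track.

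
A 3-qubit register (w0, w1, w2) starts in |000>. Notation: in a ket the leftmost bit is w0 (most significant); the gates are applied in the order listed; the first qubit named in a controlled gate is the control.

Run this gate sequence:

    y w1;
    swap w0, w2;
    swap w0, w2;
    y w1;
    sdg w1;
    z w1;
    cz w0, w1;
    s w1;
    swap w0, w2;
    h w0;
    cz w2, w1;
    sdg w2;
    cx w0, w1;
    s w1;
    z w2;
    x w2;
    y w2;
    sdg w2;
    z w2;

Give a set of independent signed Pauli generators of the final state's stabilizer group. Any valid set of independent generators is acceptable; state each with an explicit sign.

One valid set of independent stabilizer generators is +XYI, +ZZI, +IIZ (any independent generating set of the same group is equally correct).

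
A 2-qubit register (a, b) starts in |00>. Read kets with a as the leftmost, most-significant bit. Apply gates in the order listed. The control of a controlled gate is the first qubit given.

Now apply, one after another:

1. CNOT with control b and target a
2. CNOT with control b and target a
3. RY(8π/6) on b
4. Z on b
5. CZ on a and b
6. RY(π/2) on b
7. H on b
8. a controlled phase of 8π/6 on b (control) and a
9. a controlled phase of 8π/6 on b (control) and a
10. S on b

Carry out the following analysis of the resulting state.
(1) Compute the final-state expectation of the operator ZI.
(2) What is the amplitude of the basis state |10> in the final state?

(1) In the final state, ZI has expectation 1.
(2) The final state's coefficient on |10> equals 0.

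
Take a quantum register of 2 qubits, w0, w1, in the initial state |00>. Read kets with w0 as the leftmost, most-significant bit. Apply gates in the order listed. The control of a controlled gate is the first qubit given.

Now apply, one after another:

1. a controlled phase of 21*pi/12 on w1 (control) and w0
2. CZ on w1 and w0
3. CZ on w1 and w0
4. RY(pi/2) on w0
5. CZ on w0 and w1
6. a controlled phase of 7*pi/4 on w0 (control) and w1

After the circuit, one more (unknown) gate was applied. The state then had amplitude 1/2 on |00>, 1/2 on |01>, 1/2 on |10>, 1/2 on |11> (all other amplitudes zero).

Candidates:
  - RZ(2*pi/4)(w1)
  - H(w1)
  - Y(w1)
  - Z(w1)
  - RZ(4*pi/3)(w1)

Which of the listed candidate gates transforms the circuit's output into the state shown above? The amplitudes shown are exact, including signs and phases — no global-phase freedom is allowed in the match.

It was H(w1) that produced the state shown. Key observation: the block from step 2 through step 3 cancels to the identity and can be dropped.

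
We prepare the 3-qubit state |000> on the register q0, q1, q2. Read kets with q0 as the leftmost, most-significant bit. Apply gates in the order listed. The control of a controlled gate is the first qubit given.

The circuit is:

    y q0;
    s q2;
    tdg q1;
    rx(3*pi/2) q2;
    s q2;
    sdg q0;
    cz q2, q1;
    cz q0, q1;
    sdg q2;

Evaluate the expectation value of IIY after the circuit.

The expectation value of IIY is 1.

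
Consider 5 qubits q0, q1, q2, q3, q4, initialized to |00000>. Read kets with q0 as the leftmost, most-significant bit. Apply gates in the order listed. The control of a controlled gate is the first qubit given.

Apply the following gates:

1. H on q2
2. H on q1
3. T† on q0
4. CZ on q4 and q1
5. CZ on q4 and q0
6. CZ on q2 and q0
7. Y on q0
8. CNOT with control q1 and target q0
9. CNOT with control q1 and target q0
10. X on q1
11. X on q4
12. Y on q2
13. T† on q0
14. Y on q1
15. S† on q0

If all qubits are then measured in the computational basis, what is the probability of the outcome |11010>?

A full measurement returns |11010> with probability 0. Key observation: the block from step 8 through step 9 cancels to the identity and can be dropped.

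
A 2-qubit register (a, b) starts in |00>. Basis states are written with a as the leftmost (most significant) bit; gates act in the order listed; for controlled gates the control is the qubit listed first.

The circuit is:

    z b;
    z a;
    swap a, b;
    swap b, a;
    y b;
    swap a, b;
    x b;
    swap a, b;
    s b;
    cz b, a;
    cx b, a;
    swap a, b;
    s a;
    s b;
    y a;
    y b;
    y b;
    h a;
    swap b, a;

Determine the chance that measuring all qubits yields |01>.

The probability of measuring |01> is 1/2.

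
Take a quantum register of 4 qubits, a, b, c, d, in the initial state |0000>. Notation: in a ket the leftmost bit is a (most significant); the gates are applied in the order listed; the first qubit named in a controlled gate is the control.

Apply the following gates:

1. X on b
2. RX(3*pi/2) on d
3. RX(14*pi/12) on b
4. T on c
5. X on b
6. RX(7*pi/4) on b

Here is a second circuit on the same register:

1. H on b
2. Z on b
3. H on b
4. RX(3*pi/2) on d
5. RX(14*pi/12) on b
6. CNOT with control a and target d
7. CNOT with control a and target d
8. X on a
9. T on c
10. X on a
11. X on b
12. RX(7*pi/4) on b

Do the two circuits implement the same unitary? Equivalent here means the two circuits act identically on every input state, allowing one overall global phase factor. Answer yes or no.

Yes, they are equivalent — the unitaries differ by at most a global phase.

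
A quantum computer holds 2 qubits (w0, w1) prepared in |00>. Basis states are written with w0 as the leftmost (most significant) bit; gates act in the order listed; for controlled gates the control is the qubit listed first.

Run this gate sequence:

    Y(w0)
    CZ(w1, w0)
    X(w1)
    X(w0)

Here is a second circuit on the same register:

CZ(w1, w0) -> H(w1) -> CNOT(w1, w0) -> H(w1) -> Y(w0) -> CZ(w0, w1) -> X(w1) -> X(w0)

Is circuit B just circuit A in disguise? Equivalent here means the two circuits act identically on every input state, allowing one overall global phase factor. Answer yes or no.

No, they are not equivalent — no single phase factor reconciles the two unitaries.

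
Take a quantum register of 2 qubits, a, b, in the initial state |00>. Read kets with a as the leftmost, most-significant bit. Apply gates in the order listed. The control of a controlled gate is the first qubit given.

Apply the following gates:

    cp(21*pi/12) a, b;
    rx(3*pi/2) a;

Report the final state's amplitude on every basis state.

The resulting statevector has amplitude -sqrt(2)/2 on |00>, 0 on |01>, -sqrt(2)*I/2 on |10>, 0 on |11>.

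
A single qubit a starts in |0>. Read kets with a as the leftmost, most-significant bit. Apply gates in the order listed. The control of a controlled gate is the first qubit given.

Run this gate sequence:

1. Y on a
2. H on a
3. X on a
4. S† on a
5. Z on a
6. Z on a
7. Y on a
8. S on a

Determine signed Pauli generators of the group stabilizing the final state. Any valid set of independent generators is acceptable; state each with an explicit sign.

One valid set of independent stabilizer generators is -X (any independent generating set of the same group is equally correct).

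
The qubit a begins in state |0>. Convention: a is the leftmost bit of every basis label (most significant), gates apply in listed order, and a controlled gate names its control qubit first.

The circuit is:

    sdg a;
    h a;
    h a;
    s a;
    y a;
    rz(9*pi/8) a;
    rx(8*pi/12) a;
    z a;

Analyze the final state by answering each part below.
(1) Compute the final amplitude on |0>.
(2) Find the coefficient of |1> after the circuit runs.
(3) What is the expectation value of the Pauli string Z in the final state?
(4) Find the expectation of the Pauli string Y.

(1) |0> carries amplitude sqrt(3)*exp(9*I*pi/16)/2 in the final state.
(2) The amplitude on |1> is exp(I*pi/16)/2.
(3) The observable Z averages to 1/2.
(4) The expectation value of Y is -sqrt(3)/2.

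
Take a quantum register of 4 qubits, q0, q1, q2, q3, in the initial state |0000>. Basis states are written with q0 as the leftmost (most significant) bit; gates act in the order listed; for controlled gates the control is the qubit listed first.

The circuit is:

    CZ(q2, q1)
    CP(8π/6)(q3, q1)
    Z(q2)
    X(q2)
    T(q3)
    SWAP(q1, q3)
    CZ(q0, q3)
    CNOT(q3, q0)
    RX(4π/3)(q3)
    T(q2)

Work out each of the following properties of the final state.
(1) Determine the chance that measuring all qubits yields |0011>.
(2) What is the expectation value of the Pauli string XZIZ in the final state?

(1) A full measurement returns |0011> with probability 3/4.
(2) The expectation value of XZIZ is 0.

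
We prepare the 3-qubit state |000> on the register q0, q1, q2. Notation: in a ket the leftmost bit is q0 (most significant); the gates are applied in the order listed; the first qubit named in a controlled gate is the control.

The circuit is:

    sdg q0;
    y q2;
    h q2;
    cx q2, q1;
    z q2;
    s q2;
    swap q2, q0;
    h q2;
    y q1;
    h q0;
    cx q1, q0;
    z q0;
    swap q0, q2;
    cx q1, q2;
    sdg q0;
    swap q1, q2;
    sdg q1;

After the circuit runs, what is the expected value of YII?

The expectation value of YII is -1.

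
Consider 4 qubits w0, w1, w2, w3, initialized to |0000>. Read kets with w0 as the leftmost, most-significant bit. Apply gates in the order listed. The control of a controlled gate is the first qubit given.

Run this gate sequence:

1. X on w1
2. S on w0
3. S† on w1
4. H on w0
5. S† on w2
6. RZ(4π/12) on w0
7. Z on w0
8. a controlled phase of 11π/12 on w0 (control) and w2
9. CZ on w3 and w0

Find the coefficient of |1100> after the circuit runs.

The final state's coefficient on |1100> equals sqrt(2)*exp(2*I*pi/3)/2.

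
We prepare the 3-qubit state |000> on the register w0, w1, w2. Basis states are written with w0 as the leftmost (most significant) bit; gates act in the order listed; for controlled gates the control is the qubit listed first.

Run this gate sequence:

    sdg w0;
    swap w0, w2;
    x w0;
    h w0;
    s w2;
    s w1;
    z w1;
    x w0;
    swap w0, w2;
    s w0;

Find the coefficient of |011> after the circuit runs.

The final state's coefficient on |011> equals 0.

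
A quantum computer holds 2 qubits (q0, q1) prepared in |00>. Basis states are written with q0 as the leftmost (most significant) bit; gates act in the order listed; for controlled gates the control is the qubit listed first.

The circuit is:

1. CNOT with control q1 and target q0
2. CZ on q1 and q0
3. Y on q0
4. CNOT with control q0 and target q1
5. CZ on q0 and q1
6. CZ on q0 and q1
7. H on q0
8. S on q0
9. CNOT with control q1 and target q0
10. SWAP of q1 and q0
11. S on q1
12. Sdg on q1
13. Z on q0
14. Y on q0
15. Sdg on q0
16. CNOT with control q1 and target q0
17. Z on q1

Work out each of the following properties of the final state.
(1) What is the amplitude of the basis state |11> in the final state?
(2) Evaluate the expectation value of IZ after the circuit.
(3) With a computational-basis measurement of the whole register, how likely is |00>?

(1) The final state's coefficient on |11> equals sqrt(2)/2.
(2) In the final state, IZ has expectation 0.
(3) Outcome |00> occurs with probability 1/2.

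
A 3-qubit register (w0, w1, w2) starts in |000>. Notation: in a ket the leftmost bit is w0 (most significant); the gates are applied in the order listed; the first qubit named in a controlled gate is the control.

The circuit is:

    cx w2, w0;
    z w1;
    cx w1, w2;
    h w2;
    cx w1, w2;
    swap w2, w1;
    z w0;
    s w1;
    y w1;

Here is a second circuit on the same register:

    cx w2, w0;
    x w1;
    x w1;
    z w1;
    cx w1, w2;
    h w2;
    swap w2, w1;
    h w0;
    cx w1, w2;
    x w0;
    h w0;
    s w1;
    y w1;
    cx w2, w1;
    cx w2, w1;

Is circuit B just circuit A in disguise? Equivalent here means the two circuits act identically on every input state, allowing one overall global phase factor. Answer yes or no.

No, they are not equivalent — no single phase factor reconciles the two unitaries.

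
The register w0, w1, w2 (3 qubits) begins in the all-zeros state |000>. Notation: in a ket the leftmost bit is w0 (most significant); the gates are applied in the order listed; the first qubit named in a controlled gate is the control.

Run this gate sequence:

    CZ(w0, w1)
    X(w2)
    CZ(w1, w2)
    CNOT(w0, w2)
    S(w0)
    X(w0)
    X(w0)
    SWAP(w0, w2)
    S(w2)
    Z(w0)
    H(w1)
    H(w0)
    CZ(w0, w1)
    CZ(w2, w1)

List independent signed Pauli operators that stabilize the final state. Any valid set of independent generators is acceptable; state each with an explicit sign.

The stabilizer group can be generated by -XZI, +ZXI, +IIZ, among other valid generating sets.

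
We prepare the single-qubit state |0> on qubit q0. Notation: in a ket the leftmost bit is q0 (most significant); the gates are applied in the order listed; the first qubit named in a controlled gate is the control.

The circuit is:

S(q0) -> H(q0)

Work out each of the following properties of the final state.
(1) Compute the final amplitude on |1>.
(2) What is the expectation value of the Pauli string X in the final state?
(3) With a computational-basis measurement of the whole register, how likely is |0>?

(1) The final state's coefficient on |1> equals sqrt(2)/2.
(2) The observable X averages to 1.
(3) The probability of measuring |0> is 1/2.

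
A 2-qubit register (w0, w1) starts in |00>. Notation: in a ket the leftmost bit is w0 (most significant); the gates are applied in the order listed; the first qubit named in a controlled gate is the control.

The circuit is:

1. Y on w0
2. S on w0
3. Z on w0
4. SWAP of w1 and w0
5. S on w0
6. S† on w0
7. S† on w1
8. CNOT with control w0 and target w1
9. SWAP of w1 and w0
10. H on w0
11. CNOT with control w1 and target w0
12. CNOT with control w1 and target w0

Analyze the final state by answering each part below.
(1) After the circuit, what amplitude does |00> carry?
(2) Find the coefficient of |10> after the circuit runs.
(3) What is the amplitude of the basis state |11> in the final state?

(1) The final state's coefficient on |00> equals -sqrt(2)*I/2.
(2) |10> carries amplitude sqrt(2)*I/2 in the final state.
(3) The amplitude on |11> is 0.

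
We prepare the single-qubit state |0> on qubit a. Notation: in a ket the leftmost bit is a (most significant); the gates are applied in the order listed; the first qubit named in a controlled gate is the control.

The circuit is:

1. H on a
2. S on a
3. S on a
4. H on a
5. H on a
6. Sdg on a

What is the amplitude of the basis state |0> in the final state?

The final state's coefficient on |0> equals sqrt(2)/2. Key observation: gates 4-5 undo each other exactly, leaving only the rest of the circuit to track.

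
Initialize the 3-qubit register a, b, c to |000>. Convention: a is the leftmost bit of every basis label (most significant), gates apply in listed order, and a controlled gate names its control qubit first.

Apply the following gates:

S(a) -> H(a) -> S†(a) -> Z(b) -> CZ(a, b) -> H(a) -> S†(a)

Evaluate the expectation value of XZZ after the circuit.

In the final state, XZZ has expectation 1.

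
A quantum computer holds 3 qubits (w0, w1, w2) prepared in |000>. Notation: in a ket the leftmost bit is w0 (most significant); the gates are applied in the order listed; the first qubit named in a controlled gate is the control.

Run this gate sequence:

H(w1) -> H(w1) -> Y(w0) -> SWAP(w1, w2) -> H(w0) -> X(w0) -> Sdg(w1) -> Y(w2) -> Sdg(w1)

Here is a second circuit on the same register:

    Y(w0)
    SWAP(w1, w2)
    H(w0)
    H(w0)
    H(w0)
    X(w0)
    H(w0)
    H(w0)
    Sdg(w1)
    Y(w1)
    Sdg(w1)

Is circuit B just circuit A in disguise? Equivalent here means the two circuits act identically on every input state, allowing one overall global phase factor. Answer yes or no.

No: there is an input state on which the two circuits produce genuinely different outputs (not merely differing by a phase).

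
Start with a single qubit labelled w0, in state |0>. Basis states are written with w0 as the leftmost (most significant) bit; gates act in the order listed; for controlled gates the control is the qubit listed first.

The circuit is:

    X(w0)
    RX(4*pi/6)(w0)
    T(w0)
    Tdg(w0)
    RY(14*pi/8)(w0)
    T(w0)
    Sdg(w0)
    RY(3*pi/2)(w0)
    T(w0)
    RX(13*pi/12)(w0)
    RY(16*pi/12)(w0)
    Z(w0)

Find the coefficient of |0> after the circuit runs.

The amplitude on |0> is (1 - I)*(-3 + sqrt(2)*(1 + I)*exp(3*I*pi/4) + sqrt(6) + 2*I + sqrt(3)*(1 + 2*I))/16.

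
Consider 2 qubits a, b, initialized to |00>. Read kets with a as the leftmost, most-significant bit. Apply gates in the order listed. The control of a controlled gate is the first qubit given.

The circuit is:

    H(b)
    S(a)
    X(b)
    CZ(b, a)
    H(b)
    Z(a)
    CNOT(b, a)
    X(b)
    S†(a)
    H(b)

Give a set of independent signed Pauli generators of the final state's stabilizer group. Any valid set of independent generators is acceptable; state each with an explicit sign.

One valid set of independent stabilizer generators is -IX, +ZI (any independent generating set of the same group is equally correct).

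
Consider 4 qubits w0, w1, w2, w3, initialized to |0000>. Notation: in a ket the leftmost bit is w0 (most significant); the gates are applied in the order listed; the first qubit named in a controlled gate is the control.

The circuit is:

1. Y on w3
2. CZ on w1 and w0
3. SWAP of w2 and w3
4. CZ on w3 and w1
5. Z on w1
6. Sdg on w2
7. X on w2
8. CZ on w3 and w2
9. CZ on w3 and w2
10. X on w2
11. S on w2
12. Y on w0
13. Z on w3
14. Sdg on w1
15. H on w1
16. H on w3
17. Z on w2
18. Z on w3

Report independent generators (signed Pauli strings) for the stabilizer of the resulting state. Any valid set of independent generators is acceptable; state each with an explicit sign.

The final state is stabilized by the group generated by +IXII, -IIIX, -ZIII, -IIZI; other independent generating sets are equally valid. Key observation: gates 6-11 undo each other exactly, leaving only the rest of the circuit to track.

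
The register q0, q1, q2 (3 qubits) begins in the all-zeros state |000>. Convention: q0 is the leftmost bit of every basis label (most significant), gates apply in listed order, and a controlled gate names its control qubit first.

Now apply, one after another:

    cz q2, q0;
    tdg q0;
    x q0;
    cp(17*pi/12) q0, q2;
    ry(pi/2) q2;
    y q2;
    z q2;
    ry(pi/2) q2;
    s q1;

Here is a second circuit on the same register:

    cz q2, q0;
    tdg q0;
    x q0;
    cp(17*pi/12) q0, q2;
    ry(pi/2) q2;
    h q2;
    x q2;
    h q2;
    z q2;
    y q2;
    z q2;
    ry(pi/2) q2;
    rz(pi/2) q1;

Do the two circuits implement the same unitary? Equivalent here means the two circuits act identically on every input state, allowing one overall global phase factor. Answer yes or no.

Yes: on every input state the two circuits agree up to one overall phase factor.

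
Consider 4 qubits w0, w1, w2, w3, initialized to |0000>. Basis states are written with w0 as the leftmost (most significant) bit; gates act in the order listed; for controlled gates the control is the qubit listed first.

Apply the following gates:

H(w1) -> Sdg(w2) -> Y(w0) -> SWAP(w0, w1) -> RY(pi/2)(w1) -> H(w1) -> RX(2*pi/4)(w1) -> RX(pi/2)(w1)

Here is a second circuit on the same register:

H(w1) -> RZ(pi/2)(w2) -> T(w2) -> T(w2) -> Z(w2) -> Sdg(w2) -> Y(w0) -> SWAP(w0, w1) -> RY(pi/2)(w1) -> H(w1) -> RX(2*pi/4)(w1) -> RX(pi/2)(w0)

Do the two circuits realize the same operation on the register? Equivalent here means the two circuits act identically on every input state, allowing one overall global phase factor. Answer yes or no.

No — the two circuits implement different unitaries, even allowing a global phase.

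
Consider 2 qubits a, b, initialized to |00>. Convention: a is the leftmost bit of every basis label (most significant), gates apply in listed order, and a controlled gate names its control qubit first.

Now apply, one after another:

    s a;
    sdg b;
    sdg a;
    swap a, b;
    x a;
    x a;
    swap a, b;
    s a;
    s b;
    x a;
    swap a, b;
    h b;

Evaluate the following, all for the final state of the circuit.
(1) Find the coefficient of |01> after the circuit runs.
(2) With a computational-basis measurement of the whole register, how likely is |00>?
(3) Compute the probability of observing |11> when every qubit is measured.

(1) The amplitude on |01> is -sqrt(2)/2. Key observation: steps 2-9 multiply out to the identity, so the circuit reduces to the remaining gates.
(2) The probability of measuring |00> is 1/2.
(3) Outcome |11> occurs with probability 0.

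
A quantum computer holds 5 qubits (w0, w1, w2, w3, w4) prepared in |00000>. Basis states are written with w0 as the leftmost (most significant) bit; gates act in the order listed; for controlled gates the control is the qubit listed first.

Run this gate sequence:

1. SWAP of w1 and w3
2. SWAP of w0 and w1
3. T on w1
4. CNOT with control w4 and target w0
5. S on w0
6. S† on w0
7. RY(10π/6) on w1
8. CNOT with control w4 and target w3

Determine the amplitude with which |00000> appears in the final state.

The amplitude on |00000> is -sqrt(3)/2. Key observation: gates 5-6 undo each other exactly, leaving only the rest of the circuit to track.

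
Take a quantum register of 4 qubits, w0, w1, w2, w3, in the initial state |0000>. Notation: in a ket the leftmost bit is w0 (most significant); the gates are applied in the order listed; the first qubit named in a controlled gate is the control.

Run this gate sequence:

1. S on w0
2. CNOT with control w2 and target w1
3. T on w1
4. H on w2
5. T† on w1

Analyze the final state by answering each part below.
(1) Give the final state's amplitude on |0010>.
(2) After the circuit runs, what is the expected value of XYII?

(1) |0010> carries amplitude sqrt(2)/2 in the final state.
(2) The observable XYII averages to 0.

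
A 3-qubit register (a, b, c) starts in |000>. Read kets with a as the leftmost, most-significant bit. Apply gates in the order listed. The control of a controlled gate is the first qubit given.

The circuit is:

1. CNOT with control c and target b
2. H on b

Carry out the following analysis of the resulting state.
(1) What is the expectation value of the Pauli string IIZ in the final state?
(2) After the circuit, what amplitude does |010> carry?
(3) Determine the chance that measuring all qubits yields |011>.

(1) The expectation value of IIZ is 1.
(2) The final state's coefficient on |010> equals sqrt(2)/2.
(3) The probability of measuring |011> is 0.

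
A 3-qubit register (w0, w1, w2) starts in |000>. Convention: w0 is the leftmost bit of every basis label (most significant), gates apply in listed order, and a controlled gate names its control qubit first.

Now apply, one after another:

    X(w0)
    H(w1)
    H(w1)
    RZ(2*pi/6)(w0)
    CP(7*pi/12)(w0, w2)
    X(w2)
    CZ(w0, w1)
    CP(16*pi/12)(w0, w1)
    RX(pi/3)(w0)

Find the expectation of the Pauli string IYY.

The expectation value of IYY is 0. Key observation: gates 2-3 undo each other exactly, leaving only the rest of the circuit to track.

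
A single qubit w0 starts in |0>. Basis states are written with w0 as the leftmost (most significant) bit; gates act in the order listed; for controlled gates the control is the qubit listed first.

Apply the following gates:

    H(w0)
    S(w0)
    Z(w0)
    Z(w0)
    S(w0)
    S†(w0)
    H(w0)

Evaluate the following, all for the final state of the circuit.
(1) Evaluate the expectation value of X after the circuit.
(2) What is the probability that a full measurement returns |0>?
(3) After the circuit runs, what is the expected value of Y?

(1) In the final state, X has expectation 0.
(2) The probability of measuring |0> is 1/2.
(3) The expectation value of Y is -1.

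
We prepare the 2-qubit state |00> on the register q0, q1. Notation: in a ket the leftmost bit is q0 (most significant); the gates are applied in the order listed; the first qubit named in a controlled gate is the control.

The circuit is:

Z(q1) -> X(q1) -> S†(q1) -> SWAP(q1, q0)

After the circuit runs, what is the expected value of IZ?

The observable IZ averages to 1.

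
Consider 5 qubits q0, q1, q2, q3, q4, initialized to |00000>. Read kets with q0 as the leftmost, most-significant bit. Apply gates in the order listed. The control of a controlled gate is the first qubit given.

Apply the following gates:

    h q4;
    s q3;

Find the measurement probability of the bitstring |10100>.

A full measurement returns |10100> with probability 0.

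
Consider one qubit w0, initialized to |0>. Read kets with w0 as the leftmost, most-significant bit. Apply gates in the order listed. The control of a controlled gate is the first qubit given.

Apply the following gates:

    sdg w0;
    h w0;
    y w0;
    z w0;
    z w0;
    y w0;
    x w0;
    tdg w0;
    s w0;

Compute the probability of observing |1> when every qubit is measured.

The probability of measuring |1> is 1/2. Key observation: the block from step 3 through step 6 cancels to the identity and can be dropped.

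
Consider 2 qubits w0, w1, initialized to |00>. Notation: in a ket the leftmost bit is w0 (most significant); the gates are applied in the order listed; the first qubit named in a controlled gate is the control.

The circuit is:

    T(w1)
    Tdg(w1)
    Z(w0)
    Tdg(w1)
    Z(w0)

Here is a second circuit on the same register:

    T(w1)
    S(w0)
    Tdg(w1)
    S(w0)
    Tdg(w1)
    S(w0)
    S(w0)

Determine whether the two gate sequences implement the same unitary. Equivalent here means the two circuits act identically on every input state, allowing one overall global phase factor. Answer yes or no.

Yes — the two circuits implement the same unitary up to a global phase.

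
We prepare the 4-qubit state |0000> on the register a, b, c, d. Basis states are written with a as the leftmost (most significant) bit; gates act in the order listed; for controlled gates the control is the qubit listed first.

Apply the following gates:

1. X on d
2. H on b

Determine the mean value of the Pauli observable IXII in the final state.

In the final state, IXII has expectation 1.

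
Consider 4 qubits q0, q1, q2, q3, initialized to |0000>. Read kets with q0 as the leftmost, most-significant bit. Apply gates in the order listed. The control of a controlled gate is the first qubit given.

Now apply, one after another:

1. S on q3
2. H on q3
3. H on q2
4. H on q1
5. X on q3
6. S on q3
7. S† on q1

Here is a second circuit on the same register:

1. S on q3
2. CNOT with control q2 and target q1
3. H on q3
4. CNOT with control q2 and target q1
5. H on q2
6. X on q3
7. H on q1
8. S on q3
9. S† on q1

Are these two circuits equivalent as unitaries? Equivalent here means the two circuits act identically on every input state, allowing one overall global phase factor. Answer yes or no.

Yes: on every input state the two circuits agree up to one overall phase factor.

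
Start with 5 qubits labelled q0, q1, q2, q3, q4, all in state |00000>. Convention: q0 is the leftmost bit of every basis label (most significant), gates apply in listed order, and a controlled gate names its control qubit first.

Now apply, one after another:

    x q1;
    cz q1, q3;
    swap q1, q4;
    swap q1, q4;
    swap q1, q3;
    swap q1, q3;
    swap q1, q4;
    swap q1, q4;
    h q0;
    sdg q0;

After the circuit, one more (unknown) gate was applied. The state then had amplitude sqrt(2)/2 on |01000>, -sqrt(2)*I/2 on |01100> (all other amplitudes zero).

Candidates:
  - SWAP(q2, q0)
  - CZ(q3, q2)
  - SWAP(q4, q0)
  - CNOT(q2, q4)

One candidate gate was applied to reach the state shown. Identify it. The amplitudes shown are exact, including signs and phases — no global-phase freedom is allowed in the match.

It was SWAP(q2, q0) that produced the state shown. Key observation: the block from step 3 through step 8 cancels to the identity and can be dropped.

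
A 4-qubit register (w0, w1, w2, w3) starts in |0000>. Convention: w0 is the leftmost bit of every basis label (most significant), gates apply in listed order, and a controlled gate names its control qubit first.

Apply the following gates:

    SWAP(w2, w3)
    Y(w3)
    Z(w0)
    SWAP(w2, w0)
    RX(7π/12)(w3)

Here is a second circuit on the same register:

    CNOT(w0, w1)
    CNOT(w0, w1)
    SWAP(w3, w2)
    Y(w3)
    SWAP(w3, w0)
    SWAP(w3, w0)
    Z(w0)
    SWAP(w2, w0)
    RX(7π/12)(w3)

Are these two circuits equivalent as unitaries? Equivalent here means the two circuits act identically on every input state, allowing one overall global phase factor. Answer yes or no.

Yes — the two circuits implement the same unitary up to a global phase.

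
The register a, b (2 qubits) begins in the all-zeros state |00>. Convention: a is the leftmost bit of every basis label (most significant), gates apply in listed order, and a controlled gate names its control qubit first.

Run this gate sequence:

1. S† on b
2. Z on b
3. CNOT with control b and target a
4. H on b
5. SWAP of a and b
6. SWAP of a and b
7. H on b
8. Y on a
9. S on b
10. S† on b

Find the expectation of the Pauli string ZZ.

The expectation value of ZZ is -1. Key observation: steps 4-7 multiply out to the identity, so the circuit reduces to the remaining gates.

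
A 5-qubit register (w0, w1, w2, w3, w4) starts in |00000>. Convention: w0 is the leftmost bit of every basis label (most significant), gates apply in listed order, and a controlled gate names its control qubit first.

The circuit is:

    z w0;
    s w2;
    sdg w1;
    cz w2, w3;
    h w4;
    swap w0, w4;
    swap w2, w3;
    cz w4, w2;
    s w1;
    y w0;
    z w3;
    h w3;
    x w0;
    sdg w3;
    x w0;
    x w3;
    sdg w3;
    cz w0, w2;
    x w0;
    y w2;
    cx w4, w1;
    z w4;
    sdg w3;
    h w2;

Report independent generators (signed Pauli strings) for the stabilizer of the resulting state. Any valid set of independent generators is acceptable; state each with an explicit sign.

One valid set of independent stabilizer generators is -XIIII, -IIXII, -IIIYI, +IZIII, +IIIIZ (any independent generating set of the same group is equally correct).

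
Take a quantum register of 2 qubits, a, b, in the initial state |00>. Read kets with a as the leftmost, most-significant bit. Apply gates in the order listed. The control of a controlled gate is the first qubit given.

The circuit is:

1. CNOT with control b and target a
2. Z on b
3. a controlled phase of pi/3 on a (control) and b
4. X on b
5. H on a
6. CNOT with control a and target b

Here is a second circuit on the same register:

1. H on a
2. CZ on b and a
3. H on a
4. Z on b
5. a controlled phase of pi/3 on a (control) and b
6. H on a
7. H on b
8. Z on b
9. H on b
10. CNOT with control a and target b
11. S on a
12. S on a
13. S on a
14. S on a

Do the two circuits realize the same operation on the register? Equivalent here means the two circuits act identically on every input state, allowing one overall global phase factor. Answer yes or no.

Yes, they are equivalent — the unitaries differ by at most a global phase.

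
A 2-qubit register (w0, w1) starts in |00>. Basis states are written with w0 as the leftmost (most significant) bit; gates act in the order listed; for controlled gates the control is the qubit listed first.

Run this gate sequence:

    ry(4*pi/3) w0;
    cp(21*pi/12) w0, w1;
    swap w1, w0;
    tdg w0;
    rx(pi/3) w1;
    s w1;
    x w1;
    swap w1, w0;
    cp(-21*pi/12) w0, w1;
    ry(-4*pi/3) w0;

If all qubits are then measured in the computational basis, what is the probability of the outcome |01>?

A full measurement returns |01> with probability 0.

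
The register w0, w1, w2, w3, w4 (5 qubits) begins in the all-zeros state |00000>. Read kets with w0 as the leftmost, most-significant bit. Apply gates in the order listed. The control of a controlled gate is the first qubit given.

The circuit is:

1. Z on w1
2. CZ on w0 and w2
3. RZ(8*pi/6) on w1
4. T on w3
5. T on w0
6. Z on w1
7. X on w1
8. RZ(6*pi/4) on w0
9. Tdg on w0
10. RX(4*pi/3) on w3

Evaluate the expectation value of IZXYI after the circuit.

The expectation value of IZXYI is 0.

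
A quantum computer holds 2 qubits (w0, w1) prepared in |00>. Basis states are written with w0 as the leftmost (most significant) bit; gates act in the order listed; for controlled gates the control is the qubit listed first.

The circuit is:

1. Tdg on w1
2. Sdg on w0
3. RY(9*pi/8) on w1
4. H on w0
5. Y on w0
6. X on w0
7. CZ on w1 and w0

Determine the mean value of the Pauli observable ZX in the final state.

In the final state, ZX has expectation -sqrt(2 - sqrt(2))/2.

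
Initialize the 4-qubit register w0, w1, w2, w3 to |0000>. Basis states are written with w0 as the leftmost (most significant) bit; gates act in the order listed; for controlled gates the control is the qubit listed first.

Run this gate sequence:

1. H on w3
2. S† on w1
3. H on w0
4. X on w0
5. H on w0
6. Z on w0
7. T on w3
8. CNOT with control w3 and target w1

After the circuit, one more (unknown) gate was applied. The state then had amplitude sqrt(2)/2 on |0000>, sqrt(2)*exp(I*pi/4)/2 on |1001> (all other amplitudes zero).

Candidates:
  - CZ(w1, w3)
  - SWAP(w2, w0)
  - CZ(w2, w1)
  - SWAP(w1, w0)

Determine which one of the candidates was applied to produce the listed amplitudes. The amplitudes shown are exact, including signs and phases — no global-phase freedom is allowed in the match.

The unique candidate consistent with the amplitudes is SWAP(w1, w0). Key observation: steps 3-6 multiply out to the identity, so the circuit reduces to the remaining gates.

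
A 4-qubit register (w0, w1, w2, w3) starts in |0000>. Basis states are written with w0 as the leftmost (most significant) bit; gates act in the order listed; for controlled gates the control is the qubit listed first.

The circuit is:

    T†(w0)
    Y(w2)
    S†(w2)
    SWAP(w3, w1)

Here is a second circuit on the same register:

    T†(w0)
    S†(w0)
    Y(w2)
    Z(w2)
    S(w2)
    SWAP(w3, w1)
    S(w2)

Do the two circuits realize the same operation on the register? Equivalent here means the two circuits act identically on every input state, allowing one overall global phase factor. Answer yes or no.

No — the two circuits implement different unitaries, even allowing a global phase.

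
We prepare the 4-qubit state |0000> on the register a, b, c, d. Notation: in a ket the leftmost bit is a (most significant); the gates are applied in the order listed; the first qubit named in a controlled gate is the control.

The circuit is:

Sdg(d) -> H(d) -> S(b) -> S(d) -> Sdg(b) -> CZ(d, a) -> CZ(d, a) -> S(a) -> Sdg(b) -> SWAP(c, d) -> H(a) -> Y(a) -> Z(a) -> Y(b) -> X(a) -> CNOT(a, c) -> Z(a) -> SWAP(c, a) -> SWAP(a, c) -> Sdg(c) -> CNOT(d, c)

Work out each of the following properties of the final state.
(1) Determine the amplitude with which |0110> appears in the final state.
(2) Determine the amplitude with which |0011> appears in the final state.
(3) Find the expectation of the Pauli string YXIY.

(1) The amplitude on |0110> is 1/2. Key observation: steps 6-7 multiply out to the identity, so the circuit reduces to the remaining gates.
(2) The final state's coefficient on |0011> equals 0.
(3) In the final state, YXIY has expectation 0.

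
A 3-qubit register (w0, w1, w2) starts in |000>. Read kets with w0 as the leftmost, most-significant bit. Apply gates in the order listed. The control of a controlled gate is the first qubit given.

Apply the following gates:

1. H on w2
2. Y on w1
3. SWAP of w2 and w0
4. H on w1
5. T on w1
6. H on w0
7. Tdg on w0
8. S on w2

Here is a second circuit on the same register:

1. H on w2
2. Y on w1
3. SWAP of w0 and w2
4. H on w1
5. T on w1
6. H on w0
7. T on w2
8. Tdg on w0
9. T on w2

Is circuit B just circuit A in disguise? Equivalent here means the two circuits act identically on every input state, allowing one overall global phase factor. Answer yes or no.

Yes — the two circuits implement the same unitary up to a global phase.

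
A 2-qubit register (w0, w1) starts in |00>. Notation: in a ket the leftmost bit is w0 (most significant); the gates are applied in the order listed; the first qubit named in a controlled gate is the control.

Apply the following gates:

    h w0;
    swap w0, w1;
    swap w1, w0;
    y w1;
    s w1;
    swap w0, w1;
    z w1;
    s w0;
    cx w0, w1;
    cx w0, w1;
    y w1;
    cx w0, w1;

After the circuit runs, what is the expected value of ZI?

In the final state, ZI has expectation -1.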